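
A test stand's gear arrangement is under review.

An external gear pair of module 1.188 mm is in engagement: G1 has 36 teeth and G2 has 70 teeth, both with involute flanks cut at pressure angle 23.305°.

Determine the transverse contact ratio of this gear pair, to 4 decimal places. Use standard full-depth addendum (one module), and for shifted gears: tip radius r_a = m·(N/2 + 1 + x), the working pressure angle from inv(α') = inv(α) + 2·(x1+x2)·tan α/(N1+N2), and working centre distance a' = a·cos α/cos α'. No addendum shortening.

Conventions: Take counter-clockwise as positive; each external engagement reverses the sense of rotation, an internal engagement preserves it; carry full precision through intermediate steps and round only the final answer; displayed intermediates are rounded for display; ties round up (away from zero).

topology: single-mesh involute geometry — m = 1.188, 36T/70T pair
base radii: r_b1 = 19.639319, r_b2 = 38.187565
tip radii: r_a1 = 22.572000, r_a2 = 42.768000
no profile shift: α' = α, a' = a
action lengths: √(r_a1²−r_b1²) = 11.126200, √(r_a2²−r_b2²) = 19.256471
base pitch p_b = π·m·cos α = 3.427708
CR = (11.126200 + 19.256471 − 62.964000·sin 23.30500°)/3.427708 = 1.596547
contact ratio ≈ 1.5965

1.5965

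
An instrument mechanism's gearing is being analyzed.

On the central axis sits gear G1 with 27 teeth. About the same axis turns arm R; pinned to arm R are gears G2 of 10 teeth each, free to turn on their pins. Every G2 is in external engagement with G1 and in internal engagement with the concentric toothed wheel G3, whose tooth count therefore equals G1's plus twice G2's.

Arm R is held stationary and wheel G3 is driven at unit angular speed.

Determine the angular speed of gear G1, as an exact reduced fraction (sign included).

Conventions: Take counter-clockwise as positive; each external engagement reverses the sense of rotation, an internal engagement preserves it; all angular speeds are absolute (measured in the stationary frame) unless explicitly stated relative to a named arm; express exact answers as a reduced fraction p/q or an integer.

planetary set (27T centre, 10T on arm, 47T internal) — Willis relation
ring teeth: 27 + 2·10 = 47
27(ω_sun−ω_arm) = −47(ω_ring−ω_arm),  ω_arm = 0, ω_ring = 1
ω_sun = 0 − (47/27)(1−0) = -47/27
exact speed ratio = -47/27

-47/27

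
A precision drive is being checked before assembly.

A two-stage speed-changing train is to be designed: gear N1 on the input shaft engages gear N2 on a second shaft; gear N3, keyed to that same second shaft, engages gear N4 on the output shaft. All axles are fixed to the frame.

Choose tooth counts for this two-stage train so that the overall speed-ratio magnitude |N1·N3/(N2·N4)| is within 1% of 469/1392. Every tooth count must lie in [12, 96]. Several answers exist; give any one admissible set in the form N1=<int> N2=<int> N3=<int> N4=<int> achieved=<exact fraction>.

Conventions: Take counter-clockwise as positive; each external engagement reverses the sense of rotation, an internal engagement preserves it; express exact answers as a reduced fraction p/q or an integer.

2-stage fixed-axis compound train for ratio 469/1392
target = 469/1392 in lowest terms: an exact hit needs N1·N3 = k·469 and N2·N4 = k·1392 for one integer k, every count in [12, 96]; additionally prefer no 1:1 stage (N1 ≠ N2, N3 ≠ N4)
k = 1: no 1:1-free in-range split of k·469 and k·1392 into factor pairs; take k = 2
k = 2: N1·N3 = 938 = 14·67, N2·N4 = 2784 = 29·96
achieved = 14·67/(29·96) = 469/1392; |achieved − target| = 0 ≤ 469/139200 ✓

N1=14 N2=29 N3=67 N4=96 achieved=469/1392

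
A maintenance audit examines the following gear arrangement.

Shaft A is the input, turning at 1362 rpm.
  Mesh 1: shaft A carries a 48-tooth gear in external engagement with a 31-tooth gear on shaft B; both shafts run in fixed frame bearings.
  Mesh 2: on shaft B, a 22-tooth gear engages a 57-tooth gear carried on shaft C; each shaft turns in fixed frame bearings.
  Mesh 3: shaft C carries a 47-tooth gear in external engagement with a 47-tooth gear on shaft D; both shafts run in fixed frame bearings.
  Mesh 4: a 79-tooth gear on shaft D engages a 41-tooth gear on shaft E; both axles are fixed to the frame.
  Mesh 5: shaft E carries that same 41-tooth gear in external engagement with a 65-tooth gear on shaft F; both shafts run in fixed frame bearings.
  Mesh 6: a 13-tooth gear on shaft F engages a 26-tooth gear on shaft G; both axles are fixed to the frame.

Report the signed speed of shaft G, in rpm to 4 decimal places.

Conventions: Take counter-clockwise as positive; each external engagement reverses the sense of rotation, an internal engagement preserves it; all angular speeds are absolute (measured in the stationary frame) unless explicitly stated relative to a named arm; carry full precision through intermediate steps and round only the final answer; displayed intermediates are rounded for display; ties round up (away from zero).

class = fixed-axis compound train [6 meshes; 6 ratios multiply, 6 sense flips]
mesh 1 [48T→31T]: ω = 1362.0000×48/31 = 2108.9032 rpm, sense flips to −
mesh 2 [22T→57T]: ω = 2108.9032×22/57 = 813.9626 rpm, sense flips to +
mesh 3 [47T→47T]: ω = 813.9626×47/47 = 813.9626 rpm, sense flips to −
mesh 4 [79T→41T]: ω = 813.9626×79/41 = 1568.3671 rpm, sense flips to +
mesh 5 [41T→65T]: ω = 1568.3671×41/65 = 989.2777 rpm, sense flips to −
mesh 6 [13T→26T]: ω = 989.2777×13/26 = 494.6388 rpm, sense flips to +
signed output speed = +494.6388 rpm

+494.6388 rpm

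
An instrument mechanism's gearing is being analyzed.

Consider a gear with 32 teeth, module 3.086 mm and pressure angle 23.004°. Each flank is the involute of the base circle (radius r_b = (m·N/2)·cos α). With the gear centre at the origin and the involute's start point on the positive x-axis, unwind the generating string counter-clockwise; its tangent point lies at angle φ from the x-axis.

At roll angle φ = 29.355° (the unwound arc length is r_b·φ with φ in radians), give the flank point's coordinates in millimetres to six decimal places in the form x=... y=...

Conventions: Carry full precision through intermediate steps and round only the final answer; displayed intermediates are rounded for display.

recognized (one wheel, involute flank): single-mesh tooth geometry, m = 3.086, N = 32
pitch radius r_p = m·N/2 = 3.086·32/2 = 49.376000
base radius r_b = r_p·cos α = 49.376000·cos 23.004° = 45.449501
roll angle φ = 29.355° = 0.51234140 rad
x = r_b·(cos φ + φ·sin φ) = 51.028825
y = r_b·(sin φ − φ·cos φ) = 1.984464

x=51.028825 y=1.984464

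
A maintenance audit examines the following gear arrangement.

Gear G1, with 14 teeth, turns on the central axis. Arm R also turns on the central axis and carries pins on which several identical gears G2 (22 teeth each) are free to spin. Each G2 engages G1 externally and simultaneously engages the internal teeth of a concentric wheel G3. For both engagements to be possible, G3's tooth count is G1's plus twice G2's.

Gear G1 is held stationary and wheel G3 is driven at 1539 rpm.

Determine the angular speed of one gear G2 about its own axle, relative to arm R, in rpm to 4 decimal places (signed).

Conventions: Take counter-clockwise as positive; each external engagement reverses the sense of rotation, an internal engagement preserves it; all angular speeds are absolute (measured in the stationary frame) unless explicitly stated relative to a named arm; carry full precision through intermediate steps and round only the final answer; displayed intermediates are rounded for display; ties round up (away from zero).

recognized (axles ride arm R): planetary set, 14/22/58 teeth
normalise by the input: solve with ω_ring = 1, then scale by 1539 rpm
ring teeth: 14 + 2·22 = 58
14(ω_sun−ω_arm) = −58(ω_ring−ω_arm),  ω_sun = 0, ω_ring = 1
14(0−ω_arm) = −58(1−ω_arm)  ⇒  72·ω_arm = 58  ⇒  ω_arm = 29/36
sun–planet mesh: 14·(0−29/36) = −22·(ω_p−ω_arm)  ⇒  ω_p−ω_arm = 203/396
scale: ω_p−ω_arm = 203/396 × 1539 rpm = +788.9318 rpm

+788.9318 rpm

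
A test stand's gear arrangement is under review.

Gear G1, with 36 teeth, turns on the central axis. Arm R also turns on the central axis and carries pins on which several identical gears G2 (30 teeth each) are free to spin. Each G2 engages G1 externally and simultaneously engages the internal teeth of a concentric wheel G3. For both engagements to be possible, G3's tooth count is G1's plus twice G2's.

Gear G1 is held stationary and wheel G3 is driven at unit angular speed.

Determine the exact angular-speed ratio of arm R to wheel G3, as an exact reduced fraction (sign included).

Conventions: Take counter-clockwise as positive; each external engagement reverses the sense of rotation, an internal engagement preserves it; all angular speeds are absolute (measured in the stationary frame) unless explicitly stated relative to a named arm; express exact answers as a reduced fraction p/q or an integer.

8/11

planetary set (36T centre, 30T on arm, 96T internal) — Willis relation
ring teeth: 36 + 2·30 = 96
36(ω_sun−ω_arm) = −96(ω_ring−ω_arm),  ω_sun = 0, ω_ring = 1
36(0−ω_arm) = −96(1−ω_arm)  ⇒  132·ω_arm = 96  ⇒  ω_arm = 8/11
ω_out/ω_in = 8/11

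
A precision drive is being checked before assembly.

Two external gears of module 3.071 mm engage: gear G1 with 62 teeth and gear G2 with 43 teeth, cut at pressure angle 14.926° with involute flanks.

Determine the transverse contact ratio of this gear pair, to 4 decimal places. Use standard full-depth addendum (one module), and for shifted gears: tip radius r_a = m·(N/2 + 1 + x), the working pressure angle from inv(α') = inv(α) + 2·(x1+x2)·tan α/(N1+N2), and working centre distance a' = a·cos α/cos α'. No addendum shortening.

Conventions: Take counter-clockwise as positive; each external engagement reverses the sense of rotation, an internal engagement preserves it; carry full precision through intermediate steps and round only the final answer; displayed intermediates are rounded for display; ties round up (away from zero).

2.1008

single-mesh involute tooth geometry (62T engaging 43T at module 3.071)
base radii: r_b1 = 91.988851, r_b2 = 63.798719
tip radii: r_a1 = 98.272000, r_a2 = 69.097500
no profile shift: α' = α, a' = a
action lengths: √(r_a1²−r_b1²) = 34.575095, √(r_a2²−r_b2²) = 26.536539
base pitch p_b = π·m·cos α = 9.322306
CR = (34.575095 + 26.536539 − 161.227500·sin 14.92600°)/9.322306 = 2.100774
contact ratio ≈ 2.1008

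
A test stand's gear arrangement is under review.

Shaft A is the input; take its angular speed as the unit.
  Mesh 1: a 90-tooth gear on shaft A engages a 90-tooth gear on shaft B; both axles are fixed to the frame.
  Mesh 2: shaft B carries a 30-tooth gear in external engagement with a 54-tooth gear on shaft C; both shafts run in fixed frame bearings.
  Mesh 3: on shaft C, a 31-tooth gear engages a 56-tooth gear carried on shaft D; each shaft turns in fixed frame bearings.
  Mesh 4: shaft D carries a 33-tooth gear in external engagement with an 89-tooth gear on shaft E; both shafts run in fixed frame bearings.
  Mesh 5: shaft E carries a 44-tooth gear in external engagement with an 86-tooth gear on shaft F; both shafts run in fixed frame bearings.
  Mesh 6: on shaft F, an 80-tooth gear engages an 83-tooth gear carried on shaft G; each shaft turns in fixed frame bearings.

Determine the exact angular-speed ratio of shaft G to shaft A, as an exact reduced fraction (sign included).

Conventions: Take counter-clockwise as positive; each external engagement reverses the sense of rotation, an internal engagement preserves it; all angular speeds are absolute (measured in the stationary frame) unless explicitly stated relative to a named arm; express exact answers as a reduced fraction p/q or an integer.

375100/6670461

class = fixed-axis compound train [6 meshes; 6 ratios multiply, 6 sense flips]
mesh 1 [90T→90T]: running ratio 1, sense −
mesh 2 [30T→54T]: running ratio 5/9, sense +
mesh 3 [31T→56T]: running ratio 155/504, sense −
mesh 4 [33T→89T]: running ratio 1705/14952, sense +
mesh 5 [44T→86T]: running ratio 18755/321468, sense −
mesh 6 [80T→83T]: running ratio 375100/6670461, sense +
ω_out/ω_in = 375100/6670461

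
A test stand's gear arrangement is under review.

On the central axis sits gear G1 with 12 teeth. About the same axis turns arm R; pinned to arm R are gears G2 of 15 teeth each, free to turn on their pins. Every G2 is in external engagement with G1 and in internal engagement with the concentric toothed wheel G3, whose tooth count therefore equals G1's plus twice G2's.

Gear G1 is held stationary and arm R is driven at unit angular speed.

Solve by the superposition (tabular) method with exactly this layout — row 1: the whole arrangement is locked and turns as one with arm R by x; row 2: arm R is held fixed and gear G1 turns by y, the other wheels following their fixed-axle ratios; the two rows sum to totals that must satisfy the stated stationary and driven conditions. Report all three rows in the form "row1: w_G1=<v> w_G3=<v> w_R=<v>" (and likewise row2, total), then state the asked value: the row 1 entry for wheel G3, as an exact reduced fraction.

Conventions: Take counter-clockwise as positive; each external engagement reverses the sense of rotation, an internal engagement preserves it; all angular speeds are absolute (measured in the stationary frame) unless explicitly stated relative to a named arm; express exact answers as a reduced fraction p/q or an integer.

planetary set (12T centre, 15T on arm, 42T internal) — Willis relation
row 1 (train locked, turned with arm): all members turn x
row 2 — arm fixed, fixed-axis ratios: sun y, ring −(12/42)·y, arm 0
boundary: total ω_sun = x + y = 0 and total ω_arm = x = 1  ⇒  y = -1, x = 1
row 2 ring = −(12/42)·(-1) = 2/7
totals (row 1 + row 2): sun 1 + (-1) = 0, ring 1 + 2/7 = 9/7, arm 1 + 0 = 1
asked cell (row1, ring) = 1

row1: w_G1=1 w_G3=1 w_R=1
row2: w_G1=-1 w_G3=2/7 w_R=0
total: w_G1=0 w_G3=9/7 w_R=1
asked value: 1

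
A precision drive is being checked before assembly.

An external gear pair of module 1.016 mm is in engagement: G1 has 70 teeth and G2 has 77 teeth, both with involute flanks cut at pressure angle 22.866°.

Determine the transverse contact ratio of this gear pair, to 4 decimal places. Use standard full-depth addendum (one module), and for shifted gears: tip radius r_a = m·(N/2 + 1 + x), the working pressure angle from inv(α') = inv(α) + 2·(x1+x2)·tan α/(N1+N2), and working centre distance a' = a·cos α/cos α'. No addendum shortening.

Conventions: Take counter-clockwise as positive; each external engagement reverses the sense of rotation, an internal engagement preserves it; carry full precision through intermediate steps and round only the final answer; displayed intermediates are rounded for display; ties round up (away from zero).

1.6620

single-mesh involute tooth geometry (70T engaging 77T at module 1.016)
base radii: r_b1 = 32.765558, r_b2 = 36.042114
tip radii: r_a1 = 36.576000, r_a2 = 40.132000
no profile shift: α' = α, a' = a
action lengths: √(r_a1²−r_b1²) = 16.254906, √(r_a2²−r_b2²) = 17.650593
base pitch p_b = π·m·cos α = 2.941030
CR = (16.254906 + 17.650593 − 74.676000·sin 22.86600°)/2.941030 = 1.662038
contact ratio ≈ 1.6620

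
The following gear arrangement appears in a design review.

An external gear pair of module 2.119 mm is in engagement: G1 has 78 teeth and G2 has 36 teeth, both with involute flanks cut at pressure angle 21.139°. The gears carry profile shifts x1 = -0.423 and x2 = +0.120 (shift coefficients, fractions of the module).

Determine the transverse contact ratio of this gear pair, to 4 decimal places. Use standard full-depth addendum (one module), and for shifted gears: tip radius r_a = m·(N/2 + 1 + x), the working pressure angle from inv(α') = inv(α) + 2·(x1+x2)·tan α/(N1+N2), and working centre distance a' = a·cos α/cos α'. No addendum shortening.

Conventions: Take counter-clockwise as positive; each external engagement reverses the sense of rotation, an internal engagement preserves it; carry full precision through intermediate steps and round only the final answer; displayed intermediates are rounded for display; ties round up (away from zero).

1.7265

recognized (one external pair, fixed centres): single-mesh tooth geometry, m = 2.119, N1 = 78, N2 = 36
base radii: r_b1 = 77.079945, r_b2 = 35.575359
tip radii: r_a1 = 83.863663, r_a2 = 40.515280
inv(α') = inv(21.139°) + 2·(-0.423+0.120)·tan α/(78+36) = 0.01564962  ⇒  α' = 20.31683°
a' = a·cos α / cos α' = 120.7830·cos 21.139°/cos 20.31683° = 120.128882
action lengths: √(r_a1²−r_b1²) = 33.042338, √(r_a2²−r_b2²) = 19.387670
base pitch p_b = π·m·cos α = 6.209071
CR = (33.042338 + 19.387670 − 120.128882·sin 20.31683°)/6.209071 = 1.726495
contact ratio ≈ 1.7265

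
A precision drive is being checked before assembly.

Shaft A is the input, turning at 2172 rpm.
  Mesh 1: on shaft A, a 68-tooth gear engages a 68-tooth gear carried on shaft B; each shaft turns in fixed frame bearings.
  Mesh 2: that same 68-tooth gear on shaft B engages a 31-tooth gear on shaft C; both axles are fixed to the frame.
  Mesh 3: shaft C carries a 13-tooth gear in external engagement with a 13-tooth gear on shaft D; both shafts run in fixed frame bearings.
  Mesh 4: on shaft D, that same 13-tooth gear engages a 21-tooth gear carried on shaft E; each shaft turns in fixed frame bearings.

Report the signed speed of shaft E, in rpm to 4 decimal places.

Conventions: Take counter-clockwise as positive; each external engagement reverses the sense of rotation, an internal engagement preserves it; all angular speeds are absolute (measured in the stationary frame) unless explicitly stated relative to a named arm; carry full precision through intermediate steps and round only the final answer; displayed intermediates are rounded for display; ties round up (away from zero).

class = fixed-axis compound train [4 meshes; 4 ratios multiply, 4 sense flips]
mesh 1 [68T→68T]: ω = 2172.0000×68/68 = 2172.0000 rpm, sense flips to −
mesh 2 [68T→31T]: ω = 2172.0000×68/31 = 4764.3871 rpm, sense flips to +
mesh 3 [13T→13T]: ω = 4764.3871×13/13 = 4764.3871 rpm, sense flips to −
mesh 4 [13T→21T]: ω = 4764.3871×13/21 = 2949.3825 rpm, sense flips to +
signed output speed = +2949.3825 rpm

+2949.3825 rpm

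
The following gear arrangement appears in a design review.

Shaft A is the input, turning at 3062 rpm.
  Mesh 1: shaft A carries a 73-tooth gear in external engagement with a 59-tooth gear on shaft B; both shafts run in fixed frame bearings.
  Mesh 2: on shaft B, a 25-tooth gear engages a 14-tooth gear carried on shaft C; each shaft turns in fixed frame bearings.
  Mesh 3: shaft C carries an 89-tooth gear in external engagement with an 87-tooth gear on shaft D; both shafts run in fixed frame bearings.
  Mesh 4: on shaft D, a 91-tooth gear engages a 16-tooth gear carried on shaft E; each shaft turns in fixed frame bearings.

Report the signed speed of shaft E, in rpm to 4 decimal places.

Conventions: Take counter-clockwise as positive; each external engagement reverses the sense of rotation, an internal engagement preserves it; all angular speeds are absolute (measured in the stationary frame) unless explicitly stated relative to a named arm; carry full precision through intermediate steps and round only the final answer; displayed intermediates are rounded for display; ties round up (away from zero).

class = fixed-axis compound train [4 meshes; 4 ratios multiply, 4 sense flips]
mesh 1 [73T→59T]: ω = 3062.0000×73/59 = 3788.5763 rpm, sense flips to −
mesh 2 [25T→14T]: ω = 3788.5763×25/14 = 6765.3148 rpm, sense flips to +
mesh 3 [89T→87T]: ω = 6765.3148×89/87 = 6920.8392 rpm, sense flips to −
mesh 4 [91T→16T]: ω = 6920.8392×91/16 = 39362.2732 rpm, sense flips to +
signed output speed = +39362.2732 rpm

+39362.2732 rpm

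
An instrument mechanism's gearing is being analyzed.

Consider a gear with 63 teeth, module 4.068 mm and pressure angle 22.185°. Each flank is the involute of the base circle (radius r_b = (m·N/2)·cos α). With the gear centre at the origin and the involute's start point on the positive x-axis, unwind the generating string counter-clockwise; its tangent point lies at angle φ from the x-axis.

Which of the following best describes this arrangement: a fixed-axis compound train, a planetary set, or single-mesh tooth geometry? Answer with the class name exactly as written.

single-mesh tooth geometry

single-mesh involute tooth geometry (63T wheel at module 4.068)
classification: single-mesh tooth geometry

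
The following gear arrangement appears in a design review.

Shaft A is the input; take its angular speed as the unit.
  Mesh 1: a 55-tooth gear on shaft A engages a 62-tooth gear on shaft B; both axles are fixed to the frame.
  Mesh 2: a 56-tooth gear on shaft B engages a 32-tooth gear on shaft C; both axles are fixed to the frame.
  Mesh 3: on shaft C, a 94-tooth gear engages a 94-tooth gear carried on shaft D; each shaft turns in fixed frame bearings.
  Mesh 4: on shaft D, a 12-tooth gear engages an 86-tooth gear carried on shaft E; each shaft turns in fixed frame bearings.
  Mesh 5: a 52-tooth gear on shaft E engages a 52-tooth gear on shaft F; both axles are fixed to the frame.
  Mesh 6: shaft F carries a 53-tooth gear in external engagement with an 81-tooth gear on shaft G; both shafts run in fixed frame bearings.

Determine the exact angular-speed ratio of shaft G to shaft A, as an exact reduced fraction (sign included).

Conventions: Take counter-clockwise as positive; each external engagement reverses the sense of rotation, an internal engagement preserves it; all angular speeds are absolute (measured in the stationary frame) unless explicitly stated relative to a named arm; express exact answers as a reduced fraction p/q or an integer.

class = fixed-axis compound train [6 meshes; 6 ratios multiply, 6 sense flips]
mesh 1 [55T→62T]: running ratio 55/62, sense −
mesh 2 [56T→32T]: running ratio 385/248, sense +
mesh 3 [94T→94T]: running ratio 385/248, sense −
mesh 4 [12T→86T]: running ratio 1155/5332, sense +
mesh 5 [52T→52T]: running ratio 1155/5332, sense −
mesh 6 [53T→81T]: running ratio 20405/143964, sense +
ω_out/ω_in = 20405/143964

20405/143964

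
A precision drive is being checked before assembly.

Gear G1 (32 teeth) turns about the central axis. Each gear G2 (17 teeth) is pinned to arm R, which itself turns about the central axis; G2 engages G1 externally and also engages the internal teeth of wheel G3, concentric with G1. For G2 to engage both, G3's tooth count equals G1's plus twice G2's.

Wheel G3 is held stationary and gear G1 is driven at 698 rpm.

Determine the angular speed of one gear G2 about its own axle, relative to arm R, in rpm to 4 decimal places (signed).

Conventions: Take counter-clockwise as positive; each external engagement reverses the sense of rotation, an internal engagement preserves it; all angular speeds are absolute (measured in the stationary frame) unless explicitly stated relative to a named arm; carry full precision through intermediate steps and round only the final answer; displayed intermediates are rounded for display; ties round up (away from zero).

class = planetary set [G3 = 32+2·17 = 66; Willis about the carrier]
normalise by the input: solve with ω_sun = 1, then scale by 698 rpm
ring teeth: 32 + 2·17 = 66
32(ω_sun−ω_arm) = −66(ω_ring−ω_arm),  ω_ring = 0, ω_sun = 1
32(1−ω_arm) = −66(0−ω_arm)  ⇒  98·ω_arm = 32  ⇒  ω_arm = 16/49
sun–planet mesh: 32·(1−16/49) = −17·(ω_p−ω_arm)  ⇒  ω_p−ω_arm = -1056/833
scale: ω_p−ω_arm = -1056/833 × 698 rpm = -884.8595 rpm

-884.8595 rpm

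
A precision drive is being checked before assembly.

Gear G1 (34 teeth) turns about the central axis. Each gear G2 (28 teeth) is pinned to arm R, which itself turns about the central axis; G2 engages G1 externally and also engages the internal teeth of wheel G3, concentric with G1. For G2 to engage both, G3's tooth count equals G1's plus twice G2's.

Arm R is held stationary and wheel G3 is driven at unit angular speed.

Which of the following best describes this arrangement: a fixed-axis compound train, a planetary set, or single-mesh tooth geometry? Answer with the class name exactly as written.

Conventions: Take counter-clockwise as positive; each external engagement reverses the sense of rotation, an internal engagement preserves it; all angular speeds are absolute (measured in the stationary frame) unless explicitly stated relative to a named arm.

recognized (axles ride arm R): planetary set, 34/28/90 teeth
classification: planetary set

planetary set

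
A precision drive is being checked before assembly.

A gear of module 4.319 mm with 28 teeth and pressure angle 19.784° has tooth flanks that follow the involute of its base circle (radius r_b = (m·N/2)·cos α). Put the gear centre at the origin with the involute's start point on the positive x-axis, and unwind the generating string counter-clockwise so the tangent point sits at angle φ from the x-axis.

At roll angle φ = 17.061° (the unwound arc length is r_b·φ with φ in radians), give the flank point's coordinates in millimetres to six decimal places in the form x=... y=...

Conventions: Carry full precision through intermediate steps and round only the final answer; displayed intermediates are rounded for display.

class = single-mesh tooth geometry [base-circle involute, m = 4.319, 28T]
pitch radius r_p = m·N/2 = 4.319·28/2 = 60.466000
base radius r_b = r_p·cos α = 60.466000·cos 19.784° = 56.897014
roll angle φ = 17.061° = 0.29777062 rad
x = r_b·(cos φ + φ·sin φ) = 59.363828
y = r_b·(sin φ − φ·cos φ) = 0.496316

x=59.363828 y=0.496316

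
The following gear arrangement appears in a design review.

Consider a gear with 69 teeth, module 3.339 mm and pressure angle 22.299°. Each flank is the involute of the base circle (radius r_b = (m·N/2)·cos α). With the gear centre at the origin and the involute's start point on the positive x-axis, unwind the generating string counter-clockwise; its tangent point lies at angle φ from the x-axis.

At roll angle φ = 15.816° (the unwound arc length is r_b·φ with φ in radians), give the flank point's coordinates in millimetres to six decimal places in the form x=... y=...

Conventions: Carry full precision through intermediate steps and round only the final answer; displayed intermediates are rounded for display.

x=110.564394 y=0.741595

recognized (one wheel, involute flank): single-mesh tooth geometry, m = 3.339, N = 69
pitch radius r_p = m·N/2 = 3.339·69/2 = 115.195500
base radius r_b = r_p·cos α = 115.195500·cos 22.299° = 106.580759
roll angle φ = 15.816° = 0.27604127 rad
x = r_b·(cos φ + φ·sin φ) = 110.564394
y = r_b·(sin φ − φ·cos φ) = 0.741595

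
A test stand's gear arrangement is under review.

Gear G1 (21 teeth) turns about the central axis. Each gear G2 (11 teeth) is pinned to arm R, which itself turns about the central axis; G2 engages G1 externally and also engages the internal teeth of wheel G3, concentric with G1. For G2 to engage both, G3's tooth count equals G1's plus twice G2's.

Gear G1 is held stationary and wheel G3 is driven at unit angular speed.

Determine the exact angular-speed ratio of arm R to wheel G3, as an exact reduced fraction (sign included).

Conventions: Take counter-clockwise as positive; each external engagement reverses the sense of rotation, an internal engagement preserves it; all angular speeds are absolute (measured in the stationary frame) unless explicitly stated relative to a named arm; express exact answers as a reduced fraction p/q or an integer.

planetary set (21T centre, 11T on arm, 43T internal) — Willis relation
ring teeth: 21 + 2·11 = 43
21(ω_sun−ω_arm) = −43(ω_ring−ω_arm),  ω_sun = 0, ω_ring = 1
21(0−ω_arm) = −43(1−ω_arm)  ⇒  64·ω_arm = 43  ⇒  ω_arm = 43/64
ω_out/ω_in = 43/64

43/64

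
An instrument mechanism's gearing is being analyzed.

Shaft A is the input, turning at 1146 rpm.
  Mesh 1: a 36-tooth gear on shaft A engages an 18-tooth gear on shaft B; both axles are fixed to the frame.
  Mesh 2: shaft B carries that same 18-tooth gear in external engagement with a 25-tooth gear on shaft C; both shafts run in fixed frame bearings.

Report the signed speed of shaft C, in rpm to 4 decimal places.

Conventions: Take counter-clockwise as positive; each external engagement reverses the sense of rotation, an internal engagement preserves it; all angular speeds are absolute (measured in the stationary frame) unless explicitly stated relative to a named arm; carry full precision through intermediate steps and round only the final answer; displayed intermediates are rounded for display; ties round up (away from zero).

class = fixed-axis compound train [2 meshes; 2 ratios multiply, 2 sense flips]
mesh 1 [36T→18T]: ω = 1146.0000×36/18 = 2292.0000 rpm, sense flips to −
mesh 2 [18T→25T]: ω = 2292.0000×18/25 = 1650.2400 rpm, sense flips to +
signed output speed = +1650.2400 rpm

+1650.2400 rpm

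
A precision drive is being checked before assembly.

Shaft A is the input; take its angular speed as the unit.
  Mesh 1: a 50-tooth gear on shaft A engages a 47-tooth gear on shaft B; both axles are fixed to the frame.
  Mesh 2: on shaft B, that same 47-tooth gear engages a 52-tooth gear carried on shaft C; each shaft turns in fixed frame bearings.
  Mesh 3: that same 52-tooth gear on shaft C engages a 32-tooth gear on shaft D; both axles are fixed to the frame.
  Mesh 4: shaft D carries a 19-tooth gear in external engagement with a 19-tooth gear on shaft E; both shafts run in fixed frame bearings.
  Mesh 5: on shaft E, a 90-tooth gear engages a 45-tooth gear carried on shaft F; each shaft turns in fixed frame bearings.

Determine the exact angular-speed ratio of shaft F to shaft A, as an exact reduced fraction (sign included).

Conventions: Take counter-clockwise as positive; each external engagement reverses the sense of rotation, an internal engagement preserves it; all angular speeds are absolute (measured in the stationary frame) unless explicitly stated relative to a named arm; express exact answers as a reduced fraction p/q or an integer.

-25/8

class = fixed-axis compound train [5 meshes; 5 ratios multiply, 5 sense flips]
mesh 1 [50T→47T]: running ratio 50/47, sense −
mesh 2 [47T→52T]: running ratio 25/26, sense +
mesh 3 [52T→32T]: running ratio 25/16, sense −
mesh 4 [19T→19T]: running ratio 25/16, sense +
mesh 5 [90T→45T]: running ratio 25/8, sense −
ω_out/ω_in = -25/8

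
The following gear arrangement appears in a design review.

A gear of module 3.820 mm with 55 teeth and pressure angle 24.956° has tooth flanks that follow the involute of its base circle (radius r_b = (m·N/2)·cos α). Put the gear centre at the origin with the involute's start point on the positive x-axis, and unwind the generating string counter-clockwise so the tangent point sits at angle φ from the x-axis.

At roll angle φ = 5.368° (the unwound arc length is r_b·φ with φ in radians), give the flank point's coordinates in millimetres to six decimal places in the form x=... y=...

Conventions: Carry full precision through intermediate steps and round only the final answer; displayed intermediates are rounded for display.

x=95.658782 y=0.026085

class = single-mesh tooth geometry [base-circle involute, m = 3.820, 55T]
pitch radius r_p = m·N/2 = 3.820·55/2 = 105.050000
base radius r_b = r_p·cos α = 105.050000·cos 24.956° = 95.241699
roll angle φ = 5.368° = 0.09368927 rad
x = r_b·(cos φ + φ·sin φ) = 95.658782
y = r_b·(sin φ − φ·cos φ) = 0.026085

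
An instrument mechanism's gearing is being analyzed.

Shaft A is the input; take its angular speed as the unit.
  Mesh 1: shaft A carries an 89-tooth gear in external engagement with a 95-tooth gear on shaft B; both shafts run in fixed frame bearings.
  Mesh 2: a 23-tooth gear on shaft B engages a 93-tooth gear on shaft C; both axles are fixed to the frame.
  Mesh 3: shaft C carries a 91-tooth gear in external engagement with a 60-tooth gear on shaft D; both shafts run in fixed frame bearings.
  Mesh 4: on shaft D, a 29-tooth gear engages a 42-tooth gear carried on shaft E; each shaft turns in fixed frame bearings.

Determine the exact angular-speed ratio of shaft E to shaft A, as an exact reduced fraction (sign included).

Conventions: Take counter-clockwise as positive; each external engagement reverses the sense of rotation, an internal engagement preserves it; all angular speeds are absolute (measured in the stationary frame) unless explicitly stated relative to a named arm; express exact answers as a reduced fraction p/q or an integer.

class = fixed-axis compound train [4 meshes; 4 ratios multiply, 4 sense flips]
mesh 1 [89T→95T]: running ratio 89/95, sense −
mesh 2 [23T→93T]: running ratio 2047/8835, sense +
mesh 3 [91T→60T]: running ratio 186277/530100, sense −
mesh 4 [29T→42T]: running ratio 771719/3180600, sense +
ω_out/ω_in = 771719/3180600

771719/3180600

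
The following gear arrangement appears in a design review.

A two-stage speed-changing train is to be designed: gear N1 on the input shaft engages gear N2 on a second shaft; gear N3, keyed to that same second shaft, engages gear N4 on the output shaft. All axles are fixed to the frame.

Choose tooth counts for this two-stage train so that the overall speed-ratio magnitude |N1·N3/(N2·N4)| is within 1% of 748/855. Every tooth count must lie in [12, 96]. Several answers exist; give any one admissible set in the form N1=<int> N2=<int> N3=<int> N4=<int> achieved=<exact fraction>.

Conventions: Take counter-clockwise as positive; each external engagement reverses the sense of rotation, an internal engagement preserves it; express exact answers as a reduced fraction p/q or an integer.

N1=17 N2=15 N3=44 N4=57 achieved=748/855

2-stage fixed-axis compound train for ratio 748/855
target = 748/855 in lowest terms: an exact hit needs N1·N3 = k·748 and N2·N4 = k·855 for one integer k, every count in [12, 96]; additionally prefer no 1:1 stage (N1 ≠ N2, N3 ≠ N4)
k = 1: N1·N3 = 748 = 17·44, N2·N4 = 855 = 15·57
achieved = 17·44/(15·57) = 748/855; |achieved − target| = 0 ≤ 187/21375 ✓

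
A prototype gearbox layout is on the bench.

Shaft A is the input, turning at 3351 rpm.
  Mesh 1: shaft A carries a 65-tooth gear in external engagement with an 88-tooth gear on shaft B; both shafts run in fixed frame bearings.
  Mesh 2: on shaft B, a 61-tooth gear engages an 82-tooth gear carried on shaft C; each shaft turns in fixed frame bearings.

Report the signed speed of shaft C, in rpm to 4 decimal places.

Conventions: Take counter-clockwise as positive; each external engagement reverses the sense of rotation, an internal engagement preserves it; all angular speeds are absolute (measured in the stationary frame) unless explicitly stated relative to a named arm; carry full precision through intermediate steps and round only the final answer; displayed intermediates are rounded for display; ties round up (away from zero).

+1841.2853 rpm

topology: fixed-axis compound train — 2 meshes, A→C
mesh 1 [65T→88T]: ω = 3351.0000×65/88 = 2475.1705 rpm, sense flips to −
mesh 2 [61T→82T]: ω = 2475.1705×61/82 = 1841.2853 rpm, sense flips to +
signed output speed = +1841.2853 rpm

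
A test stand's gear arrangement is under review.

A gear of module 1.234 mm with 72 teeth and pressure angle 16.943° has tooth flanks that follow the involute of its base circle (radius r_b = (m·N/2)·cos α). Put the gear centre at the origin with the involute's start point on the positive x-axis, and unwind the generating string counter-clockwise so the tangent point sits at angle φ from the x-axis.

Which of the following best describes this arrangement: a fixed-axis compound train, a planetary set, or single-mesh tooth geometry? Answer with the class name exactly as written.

single-mesh tooth geometry

topology: single-mesh involute geometry — m = 1.234, N = 72
classification: single-mesh tooth geometry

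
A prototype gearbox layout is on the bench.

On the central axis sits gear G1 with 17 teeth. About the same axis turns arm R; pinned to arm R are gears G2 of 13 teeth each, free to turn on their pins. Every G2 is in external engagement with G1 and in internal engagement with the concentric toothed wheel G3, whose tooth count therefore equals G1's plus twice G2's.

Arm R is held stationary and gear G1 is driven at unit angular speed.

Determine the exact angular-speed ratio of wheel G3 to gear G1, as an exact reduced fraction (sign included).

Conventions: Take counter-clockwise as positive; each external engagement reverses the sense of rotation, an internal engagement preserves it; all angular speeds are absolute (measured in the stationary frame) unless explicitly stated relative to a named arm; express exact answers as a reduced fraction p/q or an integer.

planetary set (17T centre, 13T on arm, 43T internal) — Willis relation
ring teeth: 17 + 2·13 = 43
17(ω_sun−ω_arm) = −43(ω_ring−ω_arm),  ω_arm = 0, ω_sun = 1
ω_ring = 0 − (17/43)(1−0) = -17/43
ω_out/ω_in = -17/43

-17/43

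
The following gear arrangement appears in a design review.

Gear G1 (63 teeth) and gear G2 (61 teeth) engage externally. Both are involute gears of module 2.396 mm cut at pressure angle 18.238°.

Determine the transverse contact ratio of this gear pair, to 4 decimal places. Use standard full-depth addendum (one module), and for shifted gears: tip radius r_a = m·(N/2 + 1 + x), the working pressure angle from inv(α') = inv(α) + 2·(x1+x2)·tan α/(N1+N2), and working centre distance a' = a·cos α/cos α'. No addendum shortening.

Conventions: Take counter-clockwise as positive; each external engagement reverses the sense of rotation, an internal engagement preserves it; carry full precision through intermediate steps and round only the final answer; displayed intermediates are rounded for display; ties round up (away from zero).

single-mesh involute tooth geometry (63T engaging 61T at module 2.396)
base radii: r_b1 = 71.682541, r_b2 = 69.406904
tip radii: r_a1 = 77.870000, r_a2 = 75.474000
no profile shift: α' = α, a' = a
action lengths: √(r_a1²−r_b1²) = 30.419571, √(r_a2²−r_b2²) = 29.648041
base pitch p_b = π·m·cos α = 7.149122
CR = (30.419571 + 29.648041 − 148.552000·sin 18.23800°)/7.149122 = 1.898981
contact ratio ≈ 1.8990

1.8990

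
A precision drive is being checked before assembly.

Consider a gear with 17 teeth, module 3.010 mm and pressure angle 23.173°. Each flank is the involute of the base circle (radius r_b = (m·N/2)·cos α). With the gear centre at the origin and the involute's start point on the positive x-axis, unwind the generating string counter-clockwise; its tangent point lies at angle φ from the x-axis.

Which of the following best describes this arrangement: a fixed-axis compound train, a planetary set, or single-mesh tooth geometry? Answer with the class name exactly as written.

class = single-mesh tooth geometry [base-circle involute, m = 3.010, 17T]
classification: single-mesh tooth geometry

single-mesh tooth geometry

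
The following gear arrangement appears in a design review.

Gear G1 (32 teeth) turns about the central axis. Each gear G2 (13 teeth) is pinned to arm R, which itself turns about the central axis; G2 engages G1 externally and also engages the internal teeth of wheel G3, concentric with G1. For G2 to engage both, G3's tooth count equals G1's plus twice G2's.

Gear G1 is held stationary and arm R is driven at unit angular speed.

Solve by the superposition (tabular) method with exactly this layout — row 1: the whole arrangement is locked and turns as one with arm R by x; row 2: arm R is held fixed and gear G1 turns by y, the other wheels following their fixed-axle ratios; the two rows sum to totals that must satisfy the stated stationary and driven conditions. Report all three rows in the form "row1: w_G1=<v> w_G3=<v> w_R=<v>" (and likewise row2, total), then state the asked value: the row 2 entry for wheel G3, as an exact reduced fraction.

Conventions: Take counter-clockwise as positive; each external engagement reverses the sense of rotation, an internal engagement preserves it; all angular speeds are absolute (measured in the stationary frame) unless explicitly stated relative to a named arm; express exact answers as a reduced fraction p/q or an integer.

recognized (axles ride arm R): planetary set, 32/13/58 teeth
row 1: whole set turns with the arm by x
superposition row 2 [arm held]: sun y, ring −(32/58)·y, arm 0
boundary: total ω_sun = x + y = 0 and total ω_arm = x = 1  ⇒  y = -1, x = 1
row 2 ring = −(32/58)·(-1) = 16/29
totals (row 1 + row 2): sun 1 + (-1) = 0, ring 1 + 16/29 = 45/29, arm 1 + 0 = 1
asked cell (row2, ring) = 16/29

row1: w_G1=1 w_G3=1 w_R=1
row2: w_G1=-1 w_G3=16/29 w_R=0
total: w_G1=0 w_G3=45/29 w_R=1
asked value: 16/29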